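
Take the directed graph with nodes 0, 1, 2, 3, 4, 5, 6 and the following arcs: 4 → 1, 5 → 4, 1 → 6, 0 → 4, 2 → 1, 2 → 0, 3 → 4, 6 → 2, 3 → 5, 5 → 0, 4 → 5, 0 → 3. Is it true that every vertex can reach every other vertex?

From 2 we can reach every vertex (0, 1, 2, 3, 4, 5, 6), and every vertex can reach 2 (0, 1, 2, 3, 4, 5, 6). So the whole graph is one strongly connected component.

Yes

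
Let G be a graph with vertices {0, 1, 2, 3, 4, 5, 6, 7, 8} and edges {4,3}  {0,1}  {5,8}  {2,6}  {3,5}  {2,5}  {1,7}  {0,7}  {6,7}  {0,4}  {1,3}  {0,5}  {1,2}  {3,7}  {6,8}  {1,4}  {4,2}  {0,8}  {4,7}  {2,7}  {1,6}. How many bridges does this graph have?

The edges on the cycle 1-4-3-1 are not bridges since each lies on that cycle.
Every edge lies on some cycle, so there are no bridges.

0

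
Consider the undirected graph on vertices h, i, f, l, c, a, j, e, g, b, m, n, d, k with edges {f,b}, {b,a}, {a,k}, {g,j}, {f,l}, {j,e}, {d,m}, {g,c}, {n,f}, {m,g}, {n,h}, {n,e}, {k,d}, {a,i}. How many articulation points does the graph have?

4

Removing a increases the component count from 1 to 2, so a is a cut vertex.
Removing f increases the component count from 1 to 2, so f is a cut vertex.
Removing g increases the component count from 1 to 2, so g is a cut vertex.
Likewise n is a cut vertex.
By contrast removing e leaves 1 component; it is not a cut vertex. No other vertex is a cut vertex either.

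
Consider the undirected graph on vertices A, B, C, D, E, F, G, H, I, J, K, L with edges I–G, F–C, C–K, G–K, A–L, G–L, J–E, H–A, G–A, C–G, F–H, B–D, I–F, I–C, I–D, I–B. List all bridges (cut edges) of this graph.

E-J

The edges on the cycle I-B-D-I are not bridges since each lies on that cycle.
But removing J–E disconnects J from E — this is a bridge.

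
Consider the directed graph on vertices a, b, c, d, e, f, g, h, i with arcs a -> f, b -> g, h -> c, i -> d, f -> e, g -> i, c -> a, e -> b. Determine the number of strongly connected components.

9

{g} is an SCC by itself.
{e} is an SCC by itself.
{d} is an SCC by itself.
{c} is an SCC by itself.
{i} is an SCC by itself.
(and 4 more singleton SCCs)
That gives 9 strongly connected components.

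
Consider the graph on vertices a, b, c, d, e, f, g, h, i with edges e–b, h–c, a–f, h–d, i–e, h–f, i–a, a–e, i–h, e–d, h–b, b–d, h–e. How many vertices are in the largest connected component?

g is isolated — a component by itself.
Starting from a we can reach a, b, c, d, e, f, h, i. That is one component of size 8.
The largest has 8 vertices.

8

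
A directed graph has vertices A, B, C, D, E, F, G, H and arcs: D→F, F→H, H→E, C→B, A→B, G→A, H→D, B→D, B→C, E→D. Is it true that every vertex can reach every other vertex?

There is no directed path from A to G, so the graph is not strongly connected.

No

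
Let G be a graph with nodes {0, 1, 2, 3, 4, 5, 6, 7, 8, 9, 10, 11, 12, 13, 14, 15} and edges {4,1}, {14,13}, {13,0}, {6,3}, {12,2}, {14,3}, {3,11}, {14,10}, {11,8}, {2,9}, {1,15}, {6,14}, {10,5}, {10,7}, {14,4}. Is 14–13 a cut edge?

Yes

Removing 14–13 leaves no path between 14 and 13: the component count goes from 2 to 3. So it is a bridge.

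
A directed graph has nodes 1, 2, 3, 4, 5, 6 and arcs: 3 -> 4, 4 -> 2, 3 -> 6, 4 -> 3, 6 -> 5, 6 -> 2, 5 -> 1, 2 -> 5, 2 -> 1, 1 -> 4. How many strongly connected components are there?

1

{1, 2, 3, 4, 5, 6} are all mutually reachable — one SCC of size 6.
That gives 1 strongly connected component.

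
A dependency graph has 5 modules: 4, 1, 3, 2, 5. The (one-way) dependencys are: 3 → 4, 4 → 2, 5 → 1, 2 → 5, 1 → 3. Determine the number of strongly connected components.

{1, 2, 3, 4, 5} are all mutually reachable — one SCC of size 5.
That gives 1 strongly connected component.

1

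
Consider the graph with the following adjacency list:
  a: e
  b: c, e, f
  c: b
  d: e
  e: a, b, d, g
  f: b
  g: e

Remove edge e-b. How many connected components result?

2

Before removal there is 1 component.
e-b is a bridge — removing it separates e's side from b's side.
After removal: 2 components.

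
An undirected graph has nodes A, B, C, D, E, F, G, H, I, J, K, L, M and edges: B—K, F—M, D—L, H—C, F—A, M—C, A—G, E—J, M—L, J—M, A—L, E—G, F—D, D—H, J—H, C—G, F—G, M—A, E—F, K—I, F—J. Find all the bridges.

B-K, I-K

The edges on the cycle E-F-J-H-C-G-E are not bridges since each lies on that cycle.
But removing B—K disconnects B from K; removing K—I disconnects K from I — these are bridges.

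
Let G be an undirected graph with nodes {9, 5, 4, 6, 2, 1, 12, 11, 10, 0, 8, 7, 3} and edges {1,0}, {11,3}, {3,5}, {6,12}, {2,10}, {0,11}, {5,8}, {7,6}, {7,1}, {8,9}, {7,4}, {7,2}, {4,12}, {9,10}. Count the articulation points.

Removing 7 increases the component count from 1 to 2, so 7 is a cut vertex.
By contrast removing 9 leaves 1 component; it is not a cut vertex. No other vertex is a cut vertex either.

1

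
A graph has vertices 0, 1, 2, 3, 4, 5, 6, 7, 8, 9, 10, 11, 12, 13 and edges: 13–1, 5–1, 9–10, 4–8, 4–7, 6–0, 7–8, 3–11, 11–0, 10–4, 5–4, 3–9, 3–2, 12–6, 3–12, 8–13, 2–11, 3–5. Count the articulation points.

1

Removing 3 increases the component count from 1 to 2, so 3 is a cut vertex.
By contrast removing 4 leaves 1 component; it is not a cut vertex. No other vertex is a cut vertex either.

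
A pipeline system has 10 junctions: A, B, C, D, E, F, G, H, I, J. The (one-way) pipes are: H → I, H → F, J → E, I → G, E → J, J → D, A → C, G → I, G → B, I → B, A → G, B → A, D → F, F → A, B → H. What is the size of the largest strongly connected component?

6

{A, B, F, G, H, I} are all mutually reachable — one SCC of size 6.
{E, J} are all mutually reachable — one SCC of size 2.
{D} is an SCC by itself.
{C} is an SCC by itself.
The largest has 6 vertices.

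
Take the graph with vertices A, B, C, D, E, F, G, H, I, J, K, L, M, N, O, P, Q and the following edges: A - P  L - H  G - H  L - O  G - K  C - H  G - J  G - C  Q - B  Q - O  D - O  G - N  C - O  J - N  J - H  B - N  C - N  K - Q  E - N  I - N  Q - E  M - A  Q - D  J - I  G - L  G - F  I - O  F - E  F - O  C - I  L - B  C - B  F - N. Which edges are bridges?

The edges on the cycle G-K-Q-D-O-I-J-G are not bridges since each lies on that cycle.
But removing M - A disconnects M from A; removing P - A disconnects P from A — these are bridges.

A-M, A-P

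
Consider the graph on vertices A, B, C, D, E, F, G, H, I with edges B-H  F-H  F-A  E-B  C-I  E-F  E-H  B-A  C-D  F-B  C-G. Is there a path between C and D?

Yes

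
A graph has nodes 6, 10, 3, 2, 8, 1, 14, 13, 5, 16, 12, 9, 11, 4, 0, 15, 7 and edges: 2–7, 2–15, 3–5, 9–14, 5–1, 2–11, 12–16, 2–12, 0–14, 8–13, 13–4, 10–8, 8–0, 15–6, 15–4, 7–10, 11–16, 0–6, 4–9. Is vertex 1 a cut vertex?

Deleting 1 leaves 2 components (was 2), so 1 is not a cut vertex.

No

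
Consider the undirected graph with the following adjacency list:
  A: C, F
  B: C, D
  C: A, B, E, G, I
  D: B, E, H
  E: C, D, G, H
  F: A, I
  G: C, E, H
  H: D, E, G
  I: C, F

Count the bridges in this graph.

0

The edges on the cycle C-B-D-H-E-C are not bridges since each lies on that cycle.
Every edge lies on some cycle, so there are no bridges.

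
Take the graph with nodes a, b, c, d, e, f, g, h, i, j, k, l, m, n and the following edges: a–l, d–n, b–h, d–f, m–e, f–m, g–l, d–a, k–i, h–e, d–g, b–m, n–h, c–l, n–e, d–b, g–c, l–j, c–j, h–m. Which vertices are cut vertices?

d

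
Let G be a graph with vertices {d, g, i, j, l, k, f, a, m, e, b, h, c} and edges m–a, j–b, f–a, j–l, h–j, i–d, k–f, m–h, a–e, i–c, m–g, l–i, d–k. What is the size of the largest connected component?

Starting from a we can reach a, b, c, d, e, f, g, h, i, j, k, l, m. That is one component of size 13.
The largest has 13 vertices.

13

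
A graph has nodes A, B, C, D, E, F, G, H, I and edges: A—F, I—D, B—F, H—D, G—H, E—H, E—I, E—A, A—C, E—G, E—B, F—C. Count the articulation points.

1

Removing E increases the component count from 1 to 2, so E is a cut vertex.
By contrast removing C leaves 1 component; it is not a cut vertex. No other vertex is a cut vertex either.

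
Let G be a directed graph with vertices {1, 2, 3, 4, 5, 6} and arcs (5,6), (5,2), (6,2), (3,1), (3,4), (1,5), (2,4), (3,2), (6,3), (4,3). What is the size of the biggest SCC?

{1, 2, 3, 4, 5, 6} are all mutually reachable — one SCC of size 6.
The largest has 6 vertices.

6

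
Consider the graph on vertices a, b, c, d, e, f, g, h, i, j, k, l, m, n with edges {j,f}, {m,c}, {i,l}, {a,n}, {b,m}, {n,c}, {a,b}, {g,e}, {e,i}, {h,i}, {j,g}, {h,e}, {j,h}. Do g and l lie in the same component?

Yes

From g we can reach e, f, g, h, i, j, l, which includes l.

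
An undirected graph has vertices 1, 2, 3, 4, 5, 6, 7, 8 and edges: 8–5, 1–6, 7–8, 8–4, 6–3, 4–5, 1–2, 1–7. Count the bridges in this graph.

The edges on the cycle 8-4-5-8 are not bridges since each lies on that cycle.
But removing 6–1 disconnects 6 from 1; removing 7–8 disconnects 7 from 8; removing 6–3 disconnects 6 from 3; removing 2–1 disconnects 2 from 1 — these are bridges.
In total 5 edges are bridges.

5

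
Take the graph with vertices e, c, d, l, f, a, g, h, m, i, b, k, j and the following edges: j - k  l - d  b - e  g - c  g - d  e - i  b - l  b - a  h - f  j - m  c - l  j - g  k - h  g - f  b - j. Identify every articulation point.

b, e, j

Removing b increases the component count from 1 to 3, so b is a cut vertex.
Removing e increases the component count from 1 to 2, so e is a cut vertex.
Removing j increases the component count from 1 to 2, so j is a cut vertex.
By contrast removing g leaves 1 component; it is not a cut vertex. No other vertex is a cut vertex either.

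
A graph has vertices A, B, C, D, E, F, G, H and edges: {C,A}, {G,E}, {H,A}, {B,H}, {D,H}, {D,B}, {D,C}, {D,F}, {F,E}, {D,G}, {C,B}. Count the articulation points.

1

Removing D increases the component count from 1 to 2, so D is a cut vertex.
By contrast removing A leaves 1 component; it is not a cut vertex. No other vertex is a cut vertex either.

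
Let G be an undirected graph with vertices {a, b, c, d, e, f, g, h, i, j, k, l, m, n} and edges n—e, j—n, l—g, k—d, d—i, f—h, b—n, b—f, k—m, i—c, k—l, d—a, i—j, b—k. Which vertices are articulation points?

Removing b increases the component count from 1 to 2, so b is a cut vertex.
Removing d increases the component count from 1 to 2, so d is a cut vertex.
Removing f increases the component count from 1 to 2, so f is a cut vertex.
Likewise i, k, l, n are cut vertices.
By contrast removing h leaves 1 component; it is not a cut vertex. No other vertex is a cut vertex either.

b, d, f, i, k, l, n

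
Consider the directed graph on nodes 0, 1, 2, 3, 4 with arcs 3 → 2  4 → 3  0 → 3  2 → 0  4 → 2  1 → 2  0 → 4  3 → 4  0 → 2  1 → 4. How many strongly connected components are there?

2

{0, 2, 3, 4} are all mutually reachable — one SCC of size 4.
{1} is an SCC by itself.
That gives 2 strongly connected components.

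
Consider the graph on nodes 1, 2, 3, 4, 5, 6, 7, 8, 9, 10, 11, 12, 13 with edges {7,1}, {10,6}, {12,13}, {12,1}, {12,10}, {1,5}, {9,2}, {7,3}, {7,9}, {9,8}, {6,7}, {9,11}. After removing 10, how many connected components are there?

With 10 gone, the remaining components are: {4}; {1, 2, 3, 5, 6, 7, 8, 9, 11, 12, 13}.
That is 2 components.

2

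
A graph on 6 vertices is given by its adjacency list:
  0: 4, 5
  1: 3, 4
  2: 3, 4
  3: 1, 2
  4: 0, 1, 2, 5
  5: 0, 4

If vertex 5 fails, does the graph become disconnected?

No

Deleting 5 leaves 1 component (was 1) (its neighbors 0, 4 remain connected to each other), so 5 is not a cut vertex.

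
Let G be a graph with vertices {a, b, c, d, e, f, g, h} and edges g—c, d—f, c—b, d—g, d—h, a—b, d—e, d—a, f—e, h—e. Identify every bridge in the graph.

none

The edges on the cycle d-f-e-d are not bridges since each lies on that cycle.
Every edge lies on some cycle, so there are no bridges.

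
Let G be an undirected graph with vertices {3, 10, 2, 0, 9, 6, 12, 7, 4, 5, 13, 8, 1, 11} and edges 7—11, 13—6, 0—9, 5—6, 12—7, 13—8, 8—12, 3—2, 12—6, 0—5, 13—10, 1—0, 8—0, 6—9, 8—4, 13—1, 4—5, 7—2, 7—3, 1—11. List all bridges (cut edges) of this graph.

10-13

The edges on the cycle 13-1-11-7-12-8-13 are not bridges since each lies on that cycle.
But removing 13—10 disconnects 13 from 10 — this is a bridge.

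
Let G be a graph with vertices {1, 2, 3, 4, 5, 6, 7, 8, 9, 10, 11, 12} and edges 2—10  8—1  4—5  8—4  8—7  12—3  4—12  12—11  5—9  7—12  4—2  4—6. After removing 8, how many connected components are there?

With 8 gone, the remaining components are: {1}; {2, 3, 4, 5, 6, 7, 9, 10, 11, 12}.
That is 2 components.

2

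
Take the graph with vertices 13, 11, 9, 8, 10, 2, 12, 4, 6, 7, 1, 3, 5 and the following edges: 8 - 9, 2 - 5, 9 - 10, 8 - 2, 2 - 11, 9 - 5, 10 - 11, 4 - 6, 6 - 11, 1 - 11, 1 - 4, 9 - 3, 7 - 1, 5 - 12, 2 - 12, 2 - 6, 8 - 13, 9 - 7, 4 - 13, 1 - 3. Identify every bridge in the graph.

The edges on the cycle 9-10-11-1-7-9 are not bridges since each lies on that cycle.
Every edge lies on some cycle, so there are no bridges.

none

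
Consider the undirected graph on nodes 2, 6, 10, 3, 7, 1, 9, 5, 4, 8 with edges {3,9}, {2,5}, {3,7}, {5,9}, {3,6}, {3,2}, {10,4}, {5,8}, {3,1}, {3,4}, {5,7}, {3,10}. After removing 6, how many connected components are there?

With 6 gone, the remaining components are: {1, 2, 3, 4, 5, 7, 8, 9, 10}.
That is 1 component.

1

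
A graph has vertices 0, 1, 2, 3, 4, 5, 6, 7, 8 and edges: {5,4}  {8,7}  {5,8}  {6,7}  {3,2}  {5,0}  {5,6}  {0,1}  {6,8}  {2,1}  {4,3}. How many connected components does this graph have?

1

Starting from 0 we can reach 0, 1, 2, 3, 4, 5, 6, 7, 8. That is one component of size 9.
Total: 1 component.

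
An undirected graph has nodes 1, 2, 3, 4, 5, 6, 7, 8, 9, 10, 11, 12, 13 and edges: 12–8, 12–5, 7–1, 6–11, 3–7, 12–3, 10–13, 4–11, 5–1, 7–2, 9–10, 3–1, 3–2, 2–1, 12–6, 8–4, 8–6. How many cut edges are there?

The edges on the cycle 12-8-4-11-6-12 are not bridges since each lies on that cycle.
But removing 9–10 disconnects 9 from 10; removing 10–13 disconnects 10 from 13 — these are bridges.
That makes 2 bridges.

2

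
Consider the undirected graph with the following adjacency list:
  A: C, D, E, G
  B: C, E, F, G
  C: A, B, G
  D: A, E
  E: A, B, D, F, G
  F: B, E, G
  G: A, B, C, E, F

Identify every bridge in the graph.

none

The edges on the cycle G-E-D-A-G are not bridges since each lies on that cycle.
Every edge lies on some cycle, so there are no bridges.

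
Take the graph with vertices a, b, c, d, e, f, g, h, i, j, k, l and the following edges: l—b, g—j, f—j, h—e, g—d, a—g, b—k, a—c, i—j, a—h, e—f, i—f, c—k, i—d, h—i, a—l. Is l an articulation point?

No

Deleting l leaves 1 component (was 1) (its neighbors a, b remain connected to each other), so l is not a cut vertex.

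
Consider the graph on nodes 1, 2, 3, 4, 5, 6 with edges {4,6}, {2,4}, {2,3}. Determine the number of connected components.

3

5 is isolated — a component by itself.
1 is isolated — a component by itself.
Starting from 2 we can reach 2, 3, 4, 6. That is one component of size 4.
Total: 3 components.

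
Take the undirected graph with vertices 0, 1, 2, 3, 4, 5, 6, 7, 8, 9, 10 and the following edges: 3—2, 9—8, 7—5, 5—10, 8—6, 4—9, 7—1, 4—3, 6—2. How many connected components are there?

3

0 is isolated — a component by itself.
Starting from 1 we can reach 1, 5, 7, 10. That is one component of size 4.
Starting from 2 we can reach 2, 3, 4, 6, 8, 9. That is one component of size 6.
Total: 3 components.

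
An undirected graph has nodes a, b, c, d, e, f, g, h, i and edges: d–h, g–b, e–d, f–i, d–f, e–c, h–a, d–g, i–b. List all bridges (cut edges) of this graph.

a-h, c-e, d-e, d-h

The edges on the cycle d-f-i-b-g-d are not bridges since each lies on that cycle.
But removing h–a disconnects h from a; removing d–e disconnects d from e; removing e–c disconnects e from c; removing h–d disconnects h from d — these are bridges.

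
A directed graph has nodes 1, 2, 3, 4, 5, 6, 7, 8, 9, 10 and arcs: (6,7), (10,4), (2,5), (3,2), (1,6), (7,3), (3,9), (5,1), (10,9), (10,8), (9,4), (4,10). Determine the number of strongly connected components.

3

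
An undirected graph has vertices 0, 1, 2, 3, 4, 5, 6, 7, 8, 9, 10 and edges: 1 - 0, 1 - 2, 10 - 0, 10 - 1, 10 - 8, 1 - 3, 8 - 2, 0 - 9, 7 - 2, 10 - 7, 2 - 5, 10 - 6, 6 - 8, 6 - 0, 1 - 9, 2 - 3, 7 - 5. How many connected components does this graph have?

2

4 is isolated — a component by itself.
Starting from 0 we can reach 0, 1, 2, 3, 5, 6, 7, 8, 9, 10. That is one component of size 10.
Total: 2 components.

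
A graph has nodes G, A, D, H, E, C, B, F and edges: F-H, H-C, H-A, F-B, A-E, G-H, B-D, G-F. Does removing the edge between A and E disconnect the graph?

Yes

Removing A-E leaves no path between A and E: the component count goes from 1 to 2. So it is a bridge.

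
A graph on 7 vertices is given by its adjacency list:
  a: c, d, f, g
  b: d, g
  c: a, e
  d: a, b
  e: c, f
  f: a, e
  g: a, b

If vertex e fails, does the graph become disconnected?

Deleting e leaves 1 component (was 1) (its neighbors c, f remain connected to each other), so e is not a cut vertex.

No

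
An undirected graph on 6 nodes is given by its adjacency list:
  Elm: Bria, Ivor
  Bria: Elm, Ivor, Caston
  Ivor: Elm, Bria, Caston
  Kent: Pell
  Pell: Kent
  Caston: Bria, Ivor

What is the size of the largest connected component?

4

Starting from Kent we can reach Kent, Pell. That is one component of size 2.
Starting from Elm we can reach Elm, Bria, Ivor, Caston. That is one component of size 4.
The largest has 4 vertices.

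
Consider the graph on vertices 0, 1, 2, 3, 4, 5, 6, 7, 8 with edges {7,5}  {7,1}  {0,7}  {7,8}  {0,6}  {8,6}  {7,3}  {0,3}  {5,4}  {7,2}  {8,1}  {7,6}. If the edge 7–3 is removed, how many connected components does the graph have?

7 and 3 are still connected via 7-0-3, so the component count stays at 1.

1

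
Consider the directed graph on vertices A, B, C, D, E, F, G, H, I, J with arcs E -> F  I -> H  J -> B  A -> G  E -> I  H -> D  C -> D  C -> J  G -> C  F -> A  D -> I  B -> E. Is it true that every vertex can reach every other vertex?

No

There is no directed path from D to C, so the graph is not strongly connected.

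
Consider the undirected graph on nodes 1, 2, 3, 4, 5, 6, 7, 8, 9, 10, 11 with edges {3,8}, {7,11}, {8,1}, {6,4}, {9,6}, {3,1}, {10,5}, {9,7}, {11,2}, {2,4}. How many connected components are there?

3

Starting from 5 we can reach 5, 10. That is one component of size 2.
Starting from 1 we can reach 1, 3, 8. That is one component of size 3.
Starting from 2 we can reach 2, 4, 6, 7, 9, 11. That is one component of size 6.
Total: 3 components.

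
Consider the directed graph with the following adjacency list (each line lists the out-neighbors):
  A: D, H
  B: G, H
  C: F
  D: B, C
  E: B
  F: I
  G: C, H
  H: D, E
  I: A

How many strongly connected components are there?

1

{A, B, C, D, E, F, G, H, I} are all mutually reachable — one SCC of size 9.
That gives 1 strongly connected component.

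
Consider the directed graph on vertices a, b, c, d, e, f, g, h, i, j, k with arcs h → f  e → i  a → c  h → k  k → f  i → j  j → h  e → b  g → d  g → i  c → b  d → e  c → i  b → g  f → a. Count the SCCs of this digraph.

1

{a, b, c, d, e, f, g, h, i, j, k} are all mutually reachable — one SCC of size 11.
That gives 1 strongly connected component.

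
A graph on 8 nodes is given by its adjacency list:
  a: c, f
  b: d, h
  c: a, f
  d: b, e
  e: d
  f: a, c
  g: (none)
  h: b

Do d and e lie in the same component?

Yes

From d we can reach b, d, e, h, which includes e.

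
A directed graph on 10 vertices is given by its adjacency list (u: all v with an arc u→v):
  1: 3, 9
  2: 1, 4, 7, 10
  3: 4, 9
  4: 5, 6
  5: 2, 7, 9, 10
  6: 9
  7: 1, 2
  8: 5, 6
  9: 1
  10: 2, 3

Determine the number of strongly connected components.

{1, 2, 3, 4, 5, 6, 7, 9, 10} are all mutually reachable — one SCC of size 9.
{8} is an SCC by itself.
That gives 2 strongly connected components.

2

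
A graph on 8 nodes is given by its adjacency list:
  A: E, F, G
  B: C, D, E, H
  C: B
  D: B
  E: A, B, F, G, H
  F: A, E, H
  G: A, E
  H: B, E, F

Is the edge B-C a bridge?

Yes

Removing B-C leaves no path between B and C: the component count goes from 1 to 2. So it is a bridge.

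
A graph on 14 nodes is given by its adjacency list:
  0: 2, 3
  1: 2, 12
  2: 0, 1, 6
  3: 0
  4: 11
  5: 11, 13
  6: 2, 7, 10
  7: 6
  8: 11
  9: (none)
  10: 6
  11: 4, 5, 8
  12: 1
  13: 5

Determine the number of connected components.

3

9 is isolated — a component by itself.
Starting from 4 we can reach 4, 5, 8, 11, 13. That is one component of size 5.
Starting from 0 we can reach 0, 1, 2, 3, 6, 7, 10, 12. That is one component of size 8.
Total: 3 components.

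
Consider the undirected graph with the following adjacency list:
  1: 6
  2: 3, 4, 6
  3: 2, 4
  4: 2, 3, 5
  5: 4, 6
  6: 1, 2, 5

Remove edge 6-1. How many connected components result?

Before removal there is 1 component.
6-1 is a bridge — removing it separates 6's side from 1's side.
After removal: 2 components.

2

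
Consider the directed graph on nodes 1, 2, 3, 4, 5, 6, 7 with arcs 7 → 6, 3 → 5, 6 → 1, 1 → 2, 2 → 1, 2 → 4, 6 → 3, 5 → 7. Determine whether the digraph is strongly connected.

No

There is no directed path from 4 to 2, so the graph is not strongly connected.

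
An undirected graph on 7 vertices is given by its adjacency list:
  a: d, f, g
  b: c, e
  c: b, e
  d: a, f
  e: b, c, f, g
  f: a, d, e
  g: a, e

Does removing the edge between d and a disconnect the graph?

No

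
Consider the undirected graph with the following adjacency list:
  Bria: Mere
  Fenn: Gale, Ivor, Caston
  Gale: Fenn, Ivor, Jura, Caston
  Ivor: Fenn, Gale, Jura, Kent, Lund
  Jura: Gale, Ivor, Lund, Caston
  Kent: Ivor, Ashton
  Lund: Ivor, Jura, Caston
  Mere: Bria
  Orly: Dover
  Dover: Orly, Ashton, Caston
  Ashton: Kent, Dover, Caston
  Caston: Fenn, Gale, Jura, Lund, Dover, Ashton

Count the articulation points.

1

Removing Dover increases the component count from 2 to 3, so Dover is a cut vertex.
By contrast removing Gale leaves 2 components; it is not a cut vertex. No other vertex is a cut vertex either.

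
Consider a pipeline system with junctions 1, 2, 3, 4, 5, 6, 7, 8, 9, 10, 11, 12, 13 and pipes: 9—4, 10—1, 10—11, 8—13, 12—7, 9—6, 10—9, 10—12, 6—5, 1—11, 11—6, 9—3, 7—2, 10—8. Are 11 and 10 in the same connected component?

Yes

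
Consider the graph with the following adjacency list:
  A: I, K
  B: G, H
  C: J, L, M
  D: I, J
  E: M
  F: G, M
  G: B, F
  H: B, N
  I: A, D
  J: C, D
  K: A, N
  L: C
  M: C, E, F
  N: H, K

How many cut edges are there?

2

The edges on the cycle F-G-B-H-N-K-A-I-D-J-C-M-F are not bridges since each lies on that cycle.
But removing M-E disconnects M from E; removing C-L disconnects C from L — these are bridges.
That makes 2 bridges.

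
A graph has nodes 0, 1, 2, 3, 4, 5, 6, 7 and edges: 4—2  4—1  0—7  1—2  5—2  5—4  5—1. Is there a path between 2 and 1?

Yes

From 2 we can reach 1, 2, 4, 5, which includes 1.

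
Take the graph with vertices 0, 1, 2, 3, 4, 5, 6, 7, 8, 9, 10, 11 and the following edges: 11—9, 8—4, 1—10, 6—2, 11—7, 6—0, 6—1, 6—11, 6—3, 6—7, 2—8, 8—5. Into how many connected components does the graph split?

1

Starting from 0 we can reach 0, 1, 2, 3, 4, 5, 6, 7, 8, 9, 10, 11. That is one component of size 12.
Total: 1 component.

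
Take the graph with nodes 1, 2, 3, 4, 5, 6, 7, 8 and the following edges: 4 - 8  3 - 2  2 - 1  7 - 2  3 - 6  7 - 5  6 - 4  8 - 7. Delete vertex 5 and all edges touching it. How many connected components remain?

1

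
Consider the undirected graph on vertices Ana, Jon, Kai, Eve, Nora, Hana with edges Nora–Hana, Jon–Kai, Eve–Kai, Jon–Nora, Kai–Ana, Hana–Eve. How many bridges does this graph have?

1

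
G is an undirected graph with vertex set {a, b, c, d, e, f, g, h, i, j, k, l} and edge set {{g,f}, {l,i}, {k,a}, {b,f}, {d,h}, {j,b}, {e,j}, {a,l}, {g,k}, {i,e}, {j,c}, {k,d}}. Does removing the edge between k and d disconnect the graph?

Yes

Removing k–d leaves no path between k and d: the component count goes from 1 to 2. So it is a bridge.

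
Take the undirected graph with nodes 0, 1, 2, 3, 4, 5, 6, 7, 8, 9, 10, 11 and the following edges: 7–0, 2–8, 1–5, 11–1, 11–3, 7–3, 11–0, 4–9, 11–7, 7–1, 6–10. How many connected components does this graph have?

4

Starting from 6 we can reach 6, 10. That is one component of size 2.
Starting from 4 we can reach 4, 9. That is one component of size 2.
Starting from 2 we can reach 2, 8. That is one component of size 2.
Starting from 0 we can reach 0, 1, 3, 5, 7, 11. That is one component of size 6.
Total: 4 components.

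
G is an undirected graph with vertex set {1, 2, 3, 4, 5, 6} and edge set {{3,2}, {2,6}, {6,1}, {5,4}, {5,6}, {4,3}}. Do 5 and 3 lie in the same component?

From 5 we can reach 1, 2, 3, 4, 5, 6, which includes 3.

Yes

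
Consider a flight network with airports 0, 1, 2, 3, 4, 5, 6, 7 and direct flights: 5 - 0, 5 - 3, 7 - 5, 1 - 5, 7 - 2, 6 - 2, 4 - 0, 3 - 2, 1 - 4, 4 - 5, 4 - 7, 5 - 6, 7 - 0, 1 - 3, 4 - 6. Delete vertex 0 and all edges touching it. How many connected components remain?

1

With 0 gone, the remaining components are: {1, 2, 3, 4, 5, 6, 7}.
That is 1 component.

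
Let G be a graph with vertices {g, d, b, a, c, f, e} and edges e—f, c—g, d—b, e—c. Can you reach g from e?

Yes

From e we can reach c, e, f, g, which includes g.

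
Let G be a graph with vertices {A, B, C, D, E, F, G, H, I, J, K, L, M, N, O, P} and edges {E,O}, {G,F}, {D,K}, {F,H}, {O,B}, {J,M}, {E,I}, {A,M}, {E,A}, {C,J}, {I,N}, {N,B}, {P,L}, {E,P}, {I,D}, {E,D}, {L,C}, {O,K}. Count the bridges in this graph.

The edges on the cycle E-P-L-C-J-M-A-E are not bridges since each lies on that cycle.
But removing G-F disconnects G from F; removing F-H disconnects F from H — these are bridges.
That makes 2 bridges.

2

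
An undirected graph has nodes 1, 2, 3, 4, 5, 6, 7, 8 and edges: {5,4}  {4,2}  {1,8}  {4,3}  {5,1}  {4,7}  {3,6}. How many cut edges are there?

removing 4—7 disconnects 4 from 7; removing 1—8 disconnects 1 from 8; removing 4—3 disconnects 4 from 3; removing 4—5 disconnects 4 from 5 — these are bridges.
In total 7 edges are bridges.

7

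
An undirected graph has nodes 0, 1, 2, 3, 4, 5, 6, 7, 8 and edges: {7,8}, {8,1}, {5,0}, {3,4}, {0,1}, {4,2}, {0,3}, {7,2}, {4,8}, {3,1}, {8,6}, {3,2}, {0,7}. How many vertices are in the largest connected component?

Starting from 0 we can reach 0, 1, 2, 3, 4, 5, 6, 7, 8. That is one component of size 9.
The largest has 9 vertices.

9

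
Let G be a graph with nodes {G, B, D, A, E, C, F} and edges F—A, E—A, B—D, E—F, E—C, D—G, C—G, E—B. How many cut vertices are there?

Removing E increases the component count from 1 to 2, so E is a cut vertex.
By contrast removing G leaves 1 component; it is not a cut vertex. No other vertex is a cut vertex either.

1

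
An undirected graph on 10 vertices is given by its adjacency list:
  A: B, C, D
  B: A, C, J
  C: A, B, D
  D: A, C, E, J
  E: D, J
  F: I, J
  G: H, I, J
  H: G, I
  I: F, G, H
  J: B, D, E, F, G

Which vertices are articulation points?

J

Removing J increases the component count from 1 to 2, so J is a cut vertex.
By contrast removing B leaves 1 component; it is not a cut vertex. No other vertex is a cut vertex either.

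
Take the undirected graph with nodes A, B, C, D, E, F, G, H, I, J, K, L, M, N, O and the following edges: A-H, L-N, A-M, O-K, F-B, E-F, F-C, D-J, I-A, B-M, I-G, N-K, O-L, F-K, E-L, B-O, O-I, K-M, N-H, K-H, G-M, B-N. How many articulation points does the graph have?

1

Removing F increases the component count from 2 to 3, so F is a cut vertex.
By contrast removing L leaves 2 components; it is not a cut vertex. No other vertex is a cut vertex either.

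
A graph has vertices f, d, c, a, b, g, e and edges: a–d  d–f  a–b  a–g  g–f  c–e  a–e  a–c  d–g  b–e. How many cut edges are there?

The edges on the cycle a-b-e-a are not bridges since each lies on that cycle.
Every edge lies on some cycle, so there are no bridges.

0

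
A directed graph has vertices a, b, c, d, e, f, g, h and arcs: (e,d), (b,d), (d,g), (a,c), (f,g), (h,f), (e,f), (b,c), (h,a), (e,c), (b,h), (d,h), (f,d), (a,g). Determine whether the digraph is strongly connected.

No

There is no directed path from h to b, so the graph is not strongly connected.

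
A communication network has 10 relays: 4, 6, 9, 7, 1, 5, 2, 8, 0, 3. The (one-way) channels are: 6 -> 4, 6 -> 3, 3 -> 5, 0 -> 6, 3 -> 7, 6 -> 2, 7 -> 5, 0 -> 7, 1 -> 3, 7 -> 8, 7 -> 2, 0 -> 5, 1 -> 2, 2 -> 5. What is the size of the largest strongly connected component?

{6} is an SCC by itself.
{8} is an SCC by itself.
{1} is an SCC by itself.
{2} is an SCC by itself.
{4} is an SCC by itself.
(and 5 more singleton SCCs)
The largest has 1 vertex.

1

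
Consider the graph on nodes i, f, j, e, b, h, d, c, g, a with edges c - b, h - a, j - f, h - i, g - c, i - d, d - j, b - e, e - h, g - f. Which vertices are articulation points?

h

Removing h increases the component count from 1 to 2, so h is a cut vertex.
By contrast removing i leaves 1 component; it is not a cut vertex. No other vertex is a cut vertex either.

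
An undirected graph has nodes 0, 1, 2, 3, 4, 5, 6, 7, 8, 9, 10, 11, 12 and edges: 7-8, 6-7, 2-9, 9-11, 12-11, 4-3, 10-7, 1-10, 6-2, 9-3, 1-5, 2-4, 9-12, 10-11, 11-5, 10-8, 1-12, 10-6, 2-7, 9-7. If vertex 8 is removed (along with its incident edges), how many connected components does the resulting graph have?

With 8 gone, the remaining components are: {0}; {1, 2, 3, 4, 5, 6, 7, 9, 10, 11, 12}.
That is 2 components.

2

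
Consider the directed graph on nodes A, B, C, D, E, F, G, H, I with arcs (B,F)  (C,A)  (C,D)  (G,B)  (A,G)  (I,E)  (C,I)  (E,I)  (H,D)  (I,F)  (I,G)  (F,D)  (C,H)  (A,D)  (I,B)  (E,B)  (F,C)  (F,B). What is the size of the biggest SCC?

{A, B, C, E, F, G, I} are all mutually reachable — one SCC of size 7.
{D} is an SCC by itself.
{H} is an SCC by itself.
The largest has 7 vertices.

7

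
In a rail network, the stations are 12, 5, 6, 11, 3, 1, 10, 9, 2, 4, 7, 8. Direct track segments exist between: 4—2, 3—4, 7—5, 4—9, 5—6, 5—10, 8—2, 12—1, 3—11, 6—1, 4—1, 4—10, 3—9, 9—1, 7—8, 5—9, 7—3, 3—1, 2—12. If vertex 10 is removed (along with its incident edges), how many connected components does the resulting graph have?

1

With 10 gone, the remaining components are: {1, 2, 3, 4, 5, 6, 7, 8, 9, 11, 12}.
That is 1 component.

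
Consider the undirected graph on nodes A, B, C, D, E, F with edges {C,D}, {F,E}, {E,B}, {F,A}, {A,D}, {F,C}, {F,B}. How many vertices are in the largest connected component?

Starting from A we can reach A, B, C, D, E, F. That is one component of size 6.
The largest has 6 vertices.

6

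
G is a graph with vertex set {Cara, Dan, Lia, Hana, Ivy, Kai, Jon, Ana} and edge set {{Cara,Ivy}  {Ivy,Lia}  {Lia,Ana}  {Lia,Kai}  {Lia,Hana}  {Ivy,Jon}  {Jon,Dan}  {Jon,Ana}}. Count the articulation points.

3

Removing Ivy increases the component count from 1 to 2, so Ivy is a cut vertex.
Removing Jon increases the component count from 1 to 2, so Jon is a cut vertex.
Removing Lia increases the component count from 1 to 3, so Lia is a cut vertex.
By contrast removing Hana leaves 1 component; it is not a cut vertex. No other vertex is a cut vertex either.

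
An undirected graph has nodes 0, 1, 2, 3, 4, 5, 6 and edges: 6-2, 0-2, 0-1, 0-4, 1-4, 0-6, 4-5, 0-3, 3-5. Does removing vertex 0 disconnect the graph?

Deleting 0 raises the number of components from 1 to 2, so 0 is a cut vertex.

Yes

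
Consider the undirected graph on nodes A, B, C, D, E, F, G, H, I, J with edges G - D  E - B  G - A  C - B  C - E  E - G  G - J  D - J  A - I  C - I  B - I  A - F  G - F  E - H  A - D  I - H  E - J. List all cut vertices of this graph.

none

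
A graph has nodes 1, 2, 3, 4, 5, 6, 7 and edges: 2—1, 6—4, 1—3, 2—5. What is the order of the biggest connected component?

7 is isolated — a component by itself.
Starting from 4 we can reach 4, 6. That is one component of size 2.
Starting from 1 we can reach 1, 2, 3, 5. That is one component of size 4.
The largest has 4 vertices.

4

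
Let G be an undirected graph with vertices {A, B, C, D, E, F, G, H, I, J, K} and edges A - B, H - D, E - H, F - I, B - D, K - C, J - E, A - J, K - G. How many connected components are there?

Starting from F we can reach F, I. That is one component of size 2.
Starting from C we can reach C, G, K. That is one component of size 3.
Starting from A we can reach A, B, D, E, H, J. That is one component of size 6.
Total: 3 components.

3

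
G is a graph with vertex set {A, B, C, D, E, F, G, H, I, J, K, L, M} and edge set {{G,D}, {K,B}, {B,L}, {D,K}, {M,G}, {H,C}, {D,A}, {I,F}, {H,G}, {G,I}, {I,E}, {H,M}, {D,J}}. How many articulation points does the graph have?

Removing B increases the component count from 1 to 2, so B is a cut vertex.
Removing D increases the component count from 1 to 4, so D is a cut vertex.
Removing G increases the component count from 1 to 3, so G is a cut vertex.
Likewise H, I, K are cut vertices.
By contrast removing A leaves 1 component; it is not a cut vertex. No other vertex is a cut vertex either.

6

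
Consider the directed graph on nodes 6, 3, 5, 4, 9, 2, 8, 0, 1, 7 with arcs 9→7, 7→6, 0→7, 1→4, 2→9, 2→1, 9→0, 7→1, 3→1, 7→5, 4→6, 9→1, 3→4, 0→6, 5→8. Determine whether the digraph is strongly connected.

No

There is no directed path from 6 to 7, so the graph is not strongly connected.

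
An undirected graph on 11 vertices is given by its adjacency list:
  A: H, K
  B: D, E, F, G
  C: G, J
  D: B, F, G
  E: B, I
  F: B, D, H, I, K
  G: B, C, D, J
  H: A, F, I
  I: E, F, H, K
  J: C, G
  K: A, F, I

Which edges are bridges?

The edges on the cycle G-C-J-G are not bridges since each lies on that cycle.
Every edge lies on some cycle, so there are no bridges.

none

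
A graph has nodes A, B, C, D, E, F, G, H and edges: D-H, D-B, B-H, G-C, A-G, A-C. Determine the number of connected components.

4

E is isolated — a component by itself.
F is isolated — a component by itself.
Starting from A we can reach A, C, G. That is one component of size 3.
Starting from B we can reach B, D, H. That is one component of size 3.
Total: 4 components.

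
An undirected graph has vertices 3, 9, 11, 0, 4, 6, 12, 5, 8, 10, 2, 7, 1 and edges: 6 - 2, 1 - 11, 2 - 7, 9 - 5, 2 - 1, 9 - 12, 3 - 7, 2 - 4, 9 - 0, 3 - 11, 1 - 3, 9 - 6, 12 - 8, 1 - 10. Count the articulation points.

5

Removing 1 increases the component count from 1 to 2, so 1 is a cut vertex.
Removing 2 increases the component count from 1 to 3, so 2 is a cut vertex.
Removing 6 increases the component count from 1 to 2, so 6 is a cut vertex.
Likewise 9, 12 are cut vertices.
By contrast removing 7 leaves 1 component; it is not a cut vertex. No other vertex is a cut vertex either.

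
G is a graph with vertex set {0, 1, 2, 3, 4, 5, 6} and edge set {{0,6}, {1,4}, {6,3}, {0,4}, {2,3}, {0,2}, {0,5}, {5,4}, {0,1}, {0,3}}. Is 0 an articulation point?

Deleting 0 raises the number of components from 1 to 2, so 0 is a cut vertex.

Yes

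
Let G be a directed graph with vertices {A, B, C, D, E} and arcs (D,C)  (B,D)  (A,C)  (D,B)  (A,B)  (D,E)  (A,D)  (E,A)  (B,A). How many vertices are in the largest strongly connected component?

4

{A, B, D, E} are all mutually reachable — one SCC of size 4.
{C} is an SCC by itself.
The largest has 4 vertices.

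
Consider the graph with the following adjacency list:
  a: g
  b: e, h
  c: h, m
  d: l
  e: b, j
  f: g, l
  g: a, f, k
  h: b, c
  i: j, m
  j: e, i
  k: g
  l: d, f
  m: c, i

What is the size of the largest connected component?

7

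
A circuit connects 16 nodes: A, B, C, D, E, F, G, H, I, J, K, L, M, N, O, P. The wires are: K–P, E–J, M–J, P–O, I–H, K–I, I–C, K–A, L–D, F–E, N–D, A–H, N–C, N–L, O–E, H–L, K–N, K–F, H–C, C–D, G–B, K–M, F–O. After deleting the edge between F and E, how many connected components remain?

2

F and E are still connected via F-O-E, so the component count stays at 2.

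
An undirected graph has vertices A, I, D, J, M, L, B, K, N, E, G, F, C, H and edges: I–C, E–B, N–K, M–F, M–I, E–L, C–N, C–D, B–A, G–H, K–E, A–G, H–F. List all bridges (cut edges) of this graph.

C-D, E-L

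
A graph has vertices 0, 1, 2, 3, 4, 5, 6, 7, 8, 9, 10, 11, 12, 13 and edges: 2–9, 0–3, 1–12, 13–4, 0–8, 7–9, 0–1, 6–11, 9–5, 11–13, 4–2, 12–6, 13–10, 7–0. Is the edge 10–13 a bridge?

Yes

Removing 10–13 leaves no path between 10 and 13: the component count goes from 1 to 2. So it is a bridge.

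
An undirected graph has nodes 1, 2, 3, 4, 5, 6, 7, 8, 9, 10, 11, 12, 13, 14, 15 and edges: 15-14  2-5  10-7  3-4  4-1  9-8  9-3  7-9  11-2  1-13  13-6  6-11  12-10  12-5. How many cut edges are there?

2

The edges on the cycle 12-10-7-9-3-4-1-13-6-11-2-5-12 are not bridges since each lies on that cycle.
But removing 15-14 disconnects 15 from 14; removing 9-8 disconnects 9 from 8 — these are bridges.
That makes 2 bridges.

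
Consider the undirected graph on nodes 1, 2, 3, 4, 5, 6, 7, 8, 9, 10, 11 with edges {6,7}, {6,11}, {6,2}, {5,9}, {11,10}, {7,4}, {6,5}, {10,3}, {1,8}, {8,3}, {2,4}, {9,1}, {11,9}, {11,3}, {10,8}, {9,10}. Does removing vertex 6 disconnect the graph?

Yes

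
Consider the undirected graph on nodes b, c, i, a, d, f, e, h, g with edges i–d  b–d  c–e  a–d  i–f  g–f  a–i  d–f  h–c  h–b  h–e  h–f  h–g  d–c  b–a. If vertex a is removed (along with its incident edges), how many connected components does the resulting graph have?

1

With a gone, the remaining components are: {b, c, d, e, f, g, h, i}.
That is 1 component.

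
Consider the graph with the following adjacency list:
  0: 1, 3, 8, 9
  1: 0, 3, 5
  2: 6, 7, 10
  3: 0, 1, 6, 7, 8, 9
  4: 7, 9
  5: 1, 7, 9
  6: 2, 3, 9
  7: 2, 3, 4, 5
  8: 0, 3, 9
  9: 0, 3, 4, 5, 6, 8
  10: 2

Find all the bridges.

10-2

The edges on the cycle 3-9-6-3 are not bridges since each lies on that cycle.
But removing 2-10 disconnects 2 from 10 — this is a bridge.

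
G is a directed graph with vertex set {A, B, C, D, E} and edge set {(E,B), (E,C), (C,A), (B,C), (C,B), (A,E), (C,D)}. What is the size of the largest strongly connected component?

4

{A, B, C, E} are all mutually reachable — one SCC of size 4.
{D} is an SCC by itself.
The largest has 4 vertices.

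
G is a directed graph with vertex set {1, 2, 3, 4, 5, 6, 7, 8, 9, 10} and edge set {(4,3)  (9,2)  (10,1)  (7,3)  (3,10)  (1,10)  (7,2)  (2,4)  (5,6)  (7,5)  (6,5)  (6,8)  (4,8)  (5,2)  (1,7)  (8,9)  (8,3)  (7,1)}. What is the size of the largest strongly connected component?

{1, 2, 3, 4, 5, 6, 7, 8, 9, 10} are all mutually reachable — one SCC of size 10.
The largest has 10 vertices.

10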